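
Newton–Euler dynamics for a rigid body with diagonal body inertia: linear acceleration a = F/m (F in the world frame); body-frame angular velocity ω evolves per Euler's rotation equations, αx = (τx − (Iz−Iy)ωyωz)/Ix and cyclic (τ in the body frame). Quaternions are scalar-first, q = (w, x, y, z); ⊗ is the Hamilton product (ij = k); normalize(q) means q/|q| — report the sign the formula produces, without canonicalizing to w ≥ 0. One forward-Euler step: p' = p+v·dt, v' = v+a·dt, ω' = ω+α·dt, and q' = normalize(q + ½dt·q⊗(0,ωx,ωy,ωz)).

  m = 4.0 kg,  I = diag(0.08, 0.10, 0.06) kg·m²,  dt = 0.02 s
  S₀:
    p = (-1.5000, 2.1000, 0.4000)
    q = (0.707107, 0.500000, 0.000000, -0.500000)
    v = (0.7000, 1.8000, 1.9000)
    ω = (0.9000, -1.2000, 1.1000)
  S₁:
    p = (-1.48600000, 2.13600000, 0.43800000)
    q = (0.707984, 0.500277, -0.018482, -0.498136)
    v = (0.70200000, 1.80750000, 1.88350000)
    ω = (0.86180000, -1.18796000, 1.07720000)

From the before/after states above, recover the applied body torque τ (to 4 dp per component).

ω₁ − ω₀ = (-0.03820000, 0.01204000, -0.02280000)
τ = I·(Δω/dt) + ω₀×(Iω₀) = (-0.1000, 0.0800, -0.0900)

τ = (-0.1000, 0.0800, -0.0900)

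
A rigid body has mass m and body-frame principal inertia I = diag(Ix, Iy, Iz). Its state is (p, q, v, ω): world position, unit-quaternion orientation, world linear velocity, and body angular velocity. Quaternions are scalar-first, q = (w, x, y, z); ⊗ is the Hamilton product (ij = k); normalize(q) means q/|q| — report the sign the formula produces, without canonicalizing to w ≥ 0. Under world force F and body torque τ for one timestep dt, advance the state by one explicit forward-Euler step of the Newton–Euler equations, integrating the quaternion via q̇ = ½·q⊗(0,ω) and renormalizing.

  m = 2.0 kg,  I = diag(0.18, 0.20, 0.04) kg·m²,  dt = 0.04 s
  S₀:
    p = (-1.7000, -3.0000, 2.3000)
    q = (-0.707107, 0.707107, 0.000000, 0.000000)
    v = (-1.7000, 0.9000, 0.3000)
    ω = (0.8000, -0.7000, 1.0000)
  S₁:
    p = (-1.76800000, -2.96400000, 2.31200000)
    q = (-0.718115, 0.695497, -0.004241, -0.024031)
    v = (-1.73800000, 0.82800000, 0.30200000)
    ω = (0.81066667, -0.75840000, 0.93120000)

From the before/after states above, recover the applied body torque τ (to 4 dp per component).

ω₁ − ω₀ = (0.01066667, -0.05840000, -0.06880000)
τ = I·(Δω/dt) + ω₀×(Iω₀) = (0.1600, -0.1800, -0.0800)

τ = (0.1600, -0.1800, -0.0800)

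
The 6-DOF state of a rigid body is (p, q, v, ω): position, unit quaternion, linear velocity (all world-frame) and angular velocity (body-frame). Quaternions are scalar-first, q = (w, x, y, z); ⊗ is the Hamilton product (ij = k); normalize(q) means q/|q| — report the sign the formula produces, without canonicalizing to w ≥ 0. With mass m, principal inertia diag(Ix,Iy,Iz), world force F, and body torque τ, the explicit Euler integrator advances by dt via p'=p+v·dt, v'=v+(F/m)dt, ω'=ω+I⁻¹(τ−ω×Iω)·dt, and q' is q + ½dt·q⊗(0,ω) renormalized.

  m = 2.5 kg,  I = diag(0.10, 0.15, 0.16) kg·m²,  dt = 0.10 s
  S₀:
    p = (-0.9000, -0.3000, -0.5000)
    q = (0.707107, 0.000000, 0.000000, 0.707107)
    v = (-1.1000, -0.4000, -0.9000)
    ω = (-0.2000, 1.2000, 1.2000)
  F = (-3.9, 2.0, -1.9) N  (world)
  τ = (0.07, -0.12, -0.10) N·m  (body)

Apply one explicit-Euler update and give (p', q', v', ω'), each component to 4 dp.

p' = (-1.0100, -0.3400, -0.5900)
q' = (0.6623, -0.0493, 0.0352, 0.7468)
v' = (-1.2560, -0.3200, -0.9760)
ω' = (-0.1444, 1.1104, 1.1450)

α = I⁻¹(τ − ω×Iω) = (0.5560, -0.8960, -0.5500)
ω + α·dt = (-0.1444, 1.1104, 1.1450)
2q̇ = q⊗(0,ω) = (-0.8485284, -0.9899498, 0.7071070, 0.8485284)
q' = normalize(q + ½dt·q⊗(0,ω)) = (0.6623, -0.0493, 0.0352, 0.7468)
a = F/m = (-1.5600, 0.8000, -0.7600)
p' = p + v·dt = (-1.0100, -0.3400, -0.5900)
v' = v + a·dt = (-1.2560, -0.3200, -0.9760)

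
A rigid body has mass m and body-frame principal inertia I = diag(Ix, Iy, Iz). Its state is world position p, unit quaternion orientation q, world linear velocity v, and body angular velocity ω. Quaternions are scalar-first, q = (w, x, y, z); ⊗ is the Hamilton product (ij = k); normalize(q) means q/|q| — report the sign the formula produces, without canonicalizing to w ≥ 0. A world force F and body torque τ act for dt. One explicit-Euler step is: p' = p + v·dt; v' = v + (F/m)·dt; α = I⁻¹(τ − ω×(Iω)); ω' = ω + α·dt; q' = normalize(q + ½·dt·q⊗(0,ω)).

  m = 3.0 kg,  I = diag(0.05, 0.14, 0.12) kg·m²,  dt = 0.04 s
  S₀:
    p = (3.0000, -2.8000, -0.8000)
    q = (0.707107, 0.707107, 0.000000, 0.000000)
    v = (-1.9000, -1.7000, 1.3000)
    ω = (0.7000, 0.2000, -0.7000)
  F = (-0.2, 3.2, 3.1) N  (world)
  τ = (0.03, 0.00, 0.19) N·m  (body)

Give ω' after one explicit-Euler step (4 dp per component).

gyro term ω×Iω = (0.0028, 0.0343, 0.0126)
(τ − ω×Iω)/I = (0.5440, -0.2450, 1.4783)
new body rate ω' = (0.7218, 0.1902, -0.6409)

ω' = (0.7218, 0.1902, -0.6409)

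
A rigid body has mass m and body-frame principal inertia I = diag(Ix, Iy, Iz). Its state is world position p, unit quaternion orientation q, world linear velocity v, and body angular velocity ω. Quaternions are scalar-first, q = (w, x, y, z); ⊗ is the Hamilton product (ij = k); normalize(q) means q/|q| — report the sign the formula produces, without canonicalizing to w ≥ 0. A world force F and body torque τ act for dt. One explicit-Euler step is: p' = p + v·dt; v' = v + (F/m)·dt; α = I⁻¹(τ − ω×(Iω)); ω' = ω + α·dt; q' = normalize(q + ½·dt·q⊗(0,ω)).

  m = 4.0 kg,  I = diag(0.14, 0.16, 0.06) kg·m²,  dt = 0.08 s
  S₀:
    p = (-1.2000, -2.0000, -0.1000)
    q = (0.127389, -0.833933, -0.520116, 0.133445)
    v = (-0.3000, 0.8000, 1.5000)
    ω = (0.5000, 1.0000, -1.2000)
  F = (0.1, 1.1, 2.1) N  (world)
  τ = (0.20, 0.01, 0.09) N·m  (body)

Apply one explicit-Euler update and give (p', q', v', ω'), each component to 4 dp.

linear accel F/m = (0.0250, 0.2750, 0.5250)
p + v·dt = (-1.2240, -1.9360, 0.0200)
v' = v + a·dt = (-0.2980, 0.8220, 1.5420)
ω×(Iω) gyroscopic = (0.1200, -0.0480, 0.0100)
angular accel α = (0.5714, 0.3625, 1.3333)
ω' = ω + α·dt = (0.5457, 1.0290, -1.0933)
2q̇ = q⊗(0,ω) = (1.0972165, 0.5543887, -0.8066081, -0.7267418)
q + ½dt·q⊗(0,ω), renormalized = (0.1709, -0.8100, -0.5512, 0.1042)

p' = (-1.2240, -1.9360, 0.0200)
q' = (0.1709, -0.8100, -0.5512, 0.1042)
v' = (-0.2980, 0.8220, 1.5420)
ω' = (0.5457, 1.0290, -1.0933)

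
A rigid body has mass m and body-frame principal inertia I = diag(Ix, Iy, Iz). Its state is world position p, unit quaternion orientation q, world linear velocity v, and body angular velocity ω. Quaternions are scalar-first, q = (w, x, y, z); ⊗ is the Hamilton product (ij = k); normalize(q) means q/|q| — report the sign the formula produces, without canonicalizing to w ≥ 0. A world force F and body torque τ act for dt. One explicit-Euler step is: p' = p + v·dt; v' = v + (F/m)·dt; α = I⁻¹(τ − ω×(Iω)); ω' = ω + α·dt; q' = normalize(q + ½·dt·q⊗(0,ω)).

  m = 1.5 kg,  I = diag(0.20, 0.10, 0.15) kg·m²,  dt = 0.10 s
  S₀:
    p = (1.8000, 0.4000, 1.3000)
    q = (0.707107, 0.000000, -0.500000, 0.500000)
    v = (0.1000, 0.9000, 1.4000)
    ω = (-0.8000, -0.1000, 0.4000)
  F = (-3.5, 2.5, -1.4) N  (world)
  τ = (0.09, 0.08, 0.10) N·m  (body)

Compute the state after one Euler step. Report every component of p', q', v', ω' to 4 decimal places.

p' = (1.8100, 0.4900, 1.4400)
q' = (0.6939, -0.0357, -0.5230, 0.4936)
v' = (-0.1333, 1.0667, 1.3067)
ω' = (-0.7540, -0.0040, 0.4720)

ω×(Iω) gyroscopic = (-0.0020, -0.0160, -0.0080)
(τ − ω×Iω)/I = (0.4600, 0.9600, 0.7200)
new body rate ω' = (-0.7540, -0.0040, 0.4720)
Hamilton product q⊗(0,ω) = (-0.2500000, -0.7156856, -0.4707107, -0.1171572)
q + ½dt·q⊗(0,ω), renormalized = (0.6939, -0.0357, -0.5230, 0.4936)
new position p' = (1.8100, 0.4900, 1.4400)
v' = v + a·dt = (-0.1333, 1.0667, 1.3067)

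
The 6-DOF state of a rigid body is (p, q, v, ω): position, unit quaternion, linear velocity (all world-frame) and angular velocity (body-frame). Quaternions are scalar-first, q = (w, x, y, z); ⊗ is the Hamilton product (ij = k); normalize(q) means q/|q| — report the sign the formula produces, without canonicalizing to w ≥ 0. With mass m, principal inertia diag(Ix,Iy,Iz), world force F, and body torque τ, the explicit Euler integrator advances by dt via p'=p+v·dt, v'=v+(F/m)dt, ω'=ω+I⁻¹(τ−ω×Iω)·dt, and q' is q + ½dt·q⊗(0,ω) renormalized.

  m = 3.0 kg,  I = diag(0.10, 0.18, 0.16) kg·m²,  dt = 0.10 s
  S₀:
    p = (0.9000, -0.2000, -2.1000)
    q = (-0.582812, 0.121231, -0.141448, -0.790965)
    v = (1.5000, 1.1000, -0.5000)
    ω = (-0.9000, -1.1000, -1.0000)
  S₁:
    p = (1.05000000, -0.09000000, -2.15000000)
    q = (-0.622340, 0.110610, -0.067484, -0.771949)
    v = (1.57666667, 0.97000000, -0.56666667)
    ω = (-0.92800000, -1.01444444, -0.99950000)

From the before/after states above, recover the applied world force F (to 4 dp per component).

v₁ − v₀ = (0.07666667, -0.13000000, -0.06666667)
m·(v₁−v₀)/dt = (2.3000, -3.9000, -2.0000)

F = (2.3000, -3.9000, -2.0000)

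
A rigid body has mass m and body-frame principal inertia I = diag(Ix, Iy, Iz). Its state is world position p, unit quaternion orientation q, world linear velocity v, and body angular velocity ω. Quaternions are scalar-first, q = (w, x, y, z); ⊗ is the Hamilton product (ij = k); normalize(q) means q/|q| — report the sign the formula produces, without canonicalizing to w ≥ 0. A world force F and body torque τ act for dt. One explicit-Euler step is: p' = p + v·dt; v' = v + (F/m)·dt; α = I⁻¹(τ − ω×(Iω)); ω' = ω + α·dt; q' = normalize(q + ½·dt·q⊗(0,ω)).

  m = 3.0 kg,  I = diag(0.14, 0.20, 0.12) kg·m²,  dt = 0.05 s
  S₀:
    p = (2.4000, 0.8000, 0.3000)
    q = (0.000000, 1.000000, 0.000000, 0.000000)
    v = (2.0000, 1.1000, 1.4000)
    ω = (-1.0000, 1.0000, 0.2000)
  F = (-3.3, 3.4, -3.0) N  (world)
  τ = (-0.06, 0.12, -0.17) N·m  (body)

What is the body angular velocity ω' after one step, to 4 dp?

ω' = (-1.0157, 1.0310, 0.1542)

α = I⁻¹(τ − ω×Iω) = (-0.3143, 0.6200, -0.9167)
ω + α·dt = (-1.0157, 1.0310, 0.1542)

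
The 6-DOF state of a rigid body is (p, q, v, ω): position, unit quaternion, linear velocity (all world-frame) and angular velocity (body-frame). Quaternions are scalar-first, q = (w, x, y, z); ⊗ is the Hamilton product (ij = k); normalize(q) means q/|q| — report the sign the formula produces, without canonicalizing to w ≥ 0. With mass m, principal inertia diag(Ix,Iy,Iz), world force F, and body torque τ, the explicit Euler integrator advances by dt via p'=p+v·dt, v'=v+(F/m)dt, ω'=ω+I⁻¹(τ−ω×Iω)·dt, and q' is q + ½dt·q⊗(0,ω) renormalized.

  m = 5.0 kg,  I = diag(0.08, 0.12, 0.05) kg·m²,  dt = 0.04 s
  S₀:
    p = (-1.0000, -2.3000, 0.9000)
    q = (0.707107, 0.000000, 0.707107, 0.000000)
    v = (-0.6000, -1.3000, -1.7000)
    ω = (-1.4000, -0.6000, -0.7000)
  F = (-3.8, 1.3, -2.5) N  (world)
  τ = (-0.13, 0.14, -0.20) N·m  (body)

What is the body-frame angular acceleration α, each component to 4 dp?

α = (-1.2575, 0.9217, -4.6720)

ω×(Iω) gyroscopic = (-0.0294, 0.0294, 0.0336)
(τ − ω×Iω)/I = (-1.2575, 0.9217, -4.6720)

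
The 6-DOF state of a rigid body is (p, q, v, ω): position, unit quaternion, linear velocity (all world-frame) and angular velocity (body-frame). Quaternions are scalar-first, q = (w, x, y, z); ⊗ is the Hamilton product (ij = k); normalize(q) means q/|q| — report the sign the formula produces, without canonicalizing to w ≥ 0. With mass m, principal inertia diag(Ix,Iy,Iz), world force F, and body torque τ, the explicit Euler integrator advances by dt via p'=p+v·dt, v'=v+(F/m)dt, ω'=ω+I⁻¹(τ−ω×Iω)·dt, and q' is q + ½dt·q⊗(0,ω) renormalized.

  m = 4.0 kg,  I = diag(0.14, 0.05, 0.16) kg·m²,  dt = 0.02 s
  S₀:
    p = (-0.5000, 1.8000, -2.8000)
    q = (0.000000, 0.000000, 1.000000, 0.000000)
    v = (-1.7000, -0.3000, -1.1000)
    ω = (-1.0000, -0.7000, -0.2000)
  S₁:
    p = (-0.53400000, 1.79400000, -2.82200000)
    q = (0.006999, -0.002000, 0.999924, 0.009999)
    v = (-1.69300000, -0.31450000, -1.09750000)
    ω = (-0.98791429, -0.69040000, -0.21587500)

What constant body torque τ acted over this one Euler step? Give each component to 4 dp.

ω₁ − ω₀ = (0.01208571, 0.00960000, -0.01587500)
I·α + gyro = (0.1000, 0.0200, -0.1900)

τ = (0.1000, 0.0200, -0.1900)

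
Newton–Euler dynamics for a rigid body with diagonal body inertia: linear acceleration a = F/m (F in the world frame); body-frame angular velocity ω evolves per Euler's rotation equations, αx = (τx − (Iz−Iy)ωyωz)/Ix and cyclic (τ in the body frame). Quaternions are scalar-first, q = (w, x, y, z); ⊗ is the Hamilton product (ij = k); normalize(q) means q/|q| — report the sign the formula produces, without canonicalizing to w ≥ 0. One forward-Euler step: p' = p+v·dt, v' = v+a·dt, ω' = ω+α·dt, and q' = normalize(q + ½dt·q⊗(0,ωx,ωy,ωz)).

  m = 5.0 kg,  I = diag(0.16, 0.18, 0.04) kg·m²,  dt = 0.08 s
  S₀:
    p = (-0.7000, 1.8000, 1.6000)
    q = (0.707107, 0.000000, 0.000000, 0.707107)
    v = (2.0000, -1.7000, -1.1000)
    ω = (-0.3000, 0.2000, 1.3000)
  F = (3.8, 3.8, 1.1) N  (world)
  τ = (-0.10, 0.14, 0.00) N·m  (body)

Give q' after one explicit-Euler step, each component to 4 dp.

q⊗(0,ω) = (-0.9192391, -0.3535535, -0.0707107, 0.9192391)
q' = normalize(q + ½dt·q⊗(0,ω)) = (0.6694, -0.0141, -0.0028, 0.7428)

q' = (0.6694, -0.0141, -0.0028, 0.7428)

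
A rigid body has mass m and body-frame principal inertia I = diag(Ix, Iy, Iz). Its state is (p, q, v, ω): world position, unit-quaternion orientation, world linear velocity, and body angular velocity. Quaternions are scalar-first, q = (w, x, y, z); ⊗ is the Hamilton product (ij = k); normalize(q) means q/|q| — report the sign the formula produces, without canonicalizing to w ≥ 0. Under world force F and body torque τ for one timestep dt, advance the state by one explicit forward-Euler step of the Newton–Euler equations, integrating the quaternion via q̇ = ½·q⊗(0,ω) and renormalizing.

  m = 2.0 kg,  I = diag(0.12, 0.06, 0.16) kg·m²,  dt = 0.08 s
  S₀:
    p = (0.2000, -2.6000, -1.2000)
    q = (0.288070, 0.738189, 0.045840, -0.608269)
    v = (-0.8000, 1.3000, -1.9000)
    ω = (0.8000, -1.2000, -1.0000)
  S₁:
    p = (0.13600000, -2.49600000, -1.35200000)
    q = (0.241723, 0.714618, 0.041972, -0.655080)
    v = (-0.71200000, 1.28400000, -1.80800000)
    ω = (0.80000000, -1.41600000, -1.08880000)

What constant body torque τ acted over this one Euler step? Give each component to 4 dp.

τ = (0.1200, -0.1300, -0.1200)

rate change Δω = (0.00000000, -0.21600000, -0.08880000)
I·α + gyro = (0.1200, -0.1300, -0.1200)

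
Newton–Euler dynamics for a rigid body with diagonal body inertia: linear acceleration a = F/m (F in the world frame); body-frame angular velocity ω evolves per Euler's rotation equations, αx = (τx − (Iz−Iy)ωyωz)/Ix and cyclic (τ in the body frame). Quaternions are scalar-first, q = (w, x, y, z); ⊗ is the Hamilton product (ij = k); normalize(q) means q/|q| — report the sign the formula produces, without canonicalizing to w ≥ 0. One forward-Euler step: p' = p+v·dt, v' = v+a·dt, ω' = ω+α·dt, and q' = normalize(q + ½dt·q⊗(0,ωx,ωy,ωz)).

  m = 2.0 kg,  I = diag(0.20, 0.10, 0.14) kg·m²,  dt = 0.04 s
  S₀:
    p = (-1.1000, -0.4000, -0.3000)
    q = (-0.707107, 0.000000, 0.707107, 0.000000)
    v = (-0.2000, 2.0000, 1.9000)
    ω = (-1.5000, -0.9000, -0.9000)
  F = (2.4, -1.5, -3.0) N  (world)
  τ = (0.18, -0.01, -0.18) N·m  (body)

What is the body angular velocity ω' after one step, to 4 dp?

precession coupling ω×(Iω) = (0.0324, 0.0810, -0.1350)
(τ − ω×Iω)/I = (0.7380, -0.9100, -0.3214)
ω + α·dt = (-1.4705, -0.9364, -0.9129)

ω' = (-1.4705, -0.9364, -0.9129)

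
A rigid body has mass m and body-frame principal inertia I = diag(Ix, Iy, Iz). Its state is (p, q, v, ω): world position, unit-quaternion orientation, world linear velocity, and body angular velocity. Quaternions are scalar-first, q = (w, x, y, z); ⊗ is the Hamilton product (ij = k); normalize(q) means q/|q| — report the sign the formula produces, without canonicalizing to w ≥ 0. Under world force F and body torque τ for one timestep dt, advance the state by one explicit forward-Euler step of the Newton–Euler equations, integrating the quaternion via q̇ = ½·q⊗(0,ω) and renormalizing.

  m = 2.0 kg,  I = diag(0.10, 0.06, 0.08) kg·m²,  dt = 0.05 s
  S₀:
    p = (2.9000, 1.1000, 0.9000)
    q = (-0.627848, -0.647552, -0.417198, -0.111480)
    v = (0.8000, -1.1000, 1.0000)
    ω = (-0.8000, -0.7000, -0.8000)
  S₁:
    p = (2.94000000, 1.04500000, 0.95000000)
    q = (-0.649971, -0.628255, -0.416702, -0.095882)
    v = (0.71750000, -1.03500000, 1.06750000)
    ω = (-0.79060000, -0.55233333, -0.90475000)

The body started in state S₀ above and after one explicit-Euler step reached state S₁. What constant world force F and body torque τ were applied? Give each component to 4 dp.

Δω = ω₁−ω₀ = (0.00940000, 0.14766667, -0.10475000)
I·α + gyro = (0.0300, 0.1900, -0.1900)
Δv = v₁−v₀ = (-0.08250000, 0.06500000, 0.06750000)
applied force F = (-3.3000, 2.6000, 2.7000)

F = (-3.3000, 2.6000, 2.7000)
τ = (0.0300, 0.1900, -0.1900)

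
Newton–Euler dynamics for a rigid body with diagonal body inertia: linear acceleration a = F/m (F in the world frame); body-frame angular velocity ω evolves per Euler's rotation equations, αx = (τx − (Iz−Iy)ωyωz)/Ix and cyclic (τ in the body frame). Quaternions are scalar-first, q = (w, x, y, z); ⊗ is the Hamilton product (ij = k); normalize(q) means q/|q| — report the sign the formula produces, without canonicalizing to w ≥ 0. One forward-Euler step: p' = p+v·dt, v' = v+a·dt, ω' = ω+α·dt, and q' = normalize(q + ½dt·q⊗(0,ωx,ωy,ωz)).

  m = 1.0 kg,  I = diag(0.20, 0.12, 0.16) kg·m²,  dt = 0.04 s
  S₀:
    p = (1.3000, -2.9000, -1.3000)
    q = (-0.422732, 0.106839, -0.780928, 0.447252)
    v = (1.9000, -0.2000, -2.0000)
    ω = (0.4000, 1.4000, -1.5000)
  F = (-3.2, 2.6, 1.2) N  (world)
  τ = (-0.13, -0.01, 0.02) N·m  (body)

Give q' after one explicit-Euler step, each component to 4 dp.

q⊗(0,ω) = (1.7214416, 0.3761464, -0.2526655, 1.0960438)
q' = normalize(q + ½dt·q⊗(0,ω)) = (-0.3880, 0.1143, -0.7853, 0.4688)

q' = (-0.3880, 0.1143, -0.7853, 0.4688)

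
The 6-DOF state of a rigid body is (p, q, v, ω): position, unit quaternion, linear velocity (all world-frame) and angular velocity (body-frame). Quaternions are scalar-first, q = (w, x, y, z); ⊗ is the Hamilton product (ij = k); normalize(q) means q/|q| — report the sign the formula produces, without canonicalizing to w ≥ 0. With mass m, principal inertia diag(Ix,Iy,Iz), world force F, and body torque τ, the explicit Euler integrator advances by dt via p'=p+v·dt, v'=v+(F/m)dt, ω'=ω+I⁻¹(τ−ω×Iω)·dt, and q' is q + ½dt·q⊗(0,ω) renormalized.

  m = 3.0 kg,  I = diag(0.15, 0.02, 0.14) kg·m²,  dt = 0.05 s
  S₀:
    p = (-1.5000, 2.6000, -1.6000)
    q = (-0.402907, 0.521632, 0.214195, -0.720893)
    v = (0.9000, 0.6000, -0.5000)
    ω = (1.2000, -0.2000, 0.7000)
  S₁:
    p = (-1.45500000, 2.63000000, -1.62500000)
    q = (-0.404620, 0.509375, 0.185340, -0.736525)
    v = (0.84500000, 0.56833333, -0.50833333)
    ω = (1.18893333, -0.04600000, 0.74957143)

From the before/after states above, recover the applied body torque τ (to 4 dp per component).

τ = (-0.0500, 0.0700, 0.1700)

Δω = ω₁−ω₀ = (-0.01106667, 0.15400000, 0.04957143)
gyro term ω₀×Iω₀ = (-0.0168, 0.0084, 0.0312)
τ = I·(Δω/dt) + ω₀×(Iω₀) = (-0.0500, 0.0700, 0.1700)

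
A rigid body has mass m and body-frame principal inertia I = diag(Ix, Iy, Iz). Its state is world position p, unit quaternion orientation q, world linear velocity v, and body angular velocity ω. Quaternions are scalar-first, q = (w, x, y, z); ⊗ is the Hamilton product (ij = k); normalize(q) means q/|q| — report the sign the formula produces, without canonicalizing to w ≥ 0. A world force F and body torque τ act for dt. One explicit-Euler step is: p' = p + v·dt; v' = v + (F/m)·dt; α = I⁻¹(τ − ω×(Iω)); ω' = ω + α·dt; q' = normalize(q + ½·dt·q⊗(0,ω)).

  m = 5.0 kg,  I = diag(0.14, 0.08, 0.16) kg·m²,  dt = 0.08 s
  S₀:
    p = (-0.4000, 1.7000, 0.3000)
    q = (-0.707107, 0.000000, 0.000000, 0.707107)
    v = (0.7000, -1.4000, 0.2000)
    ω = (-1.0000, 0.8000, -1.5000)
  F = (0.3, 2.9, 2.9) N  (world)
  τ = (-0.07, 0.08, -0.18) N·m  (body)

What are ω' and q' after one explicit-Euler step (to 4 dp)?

(τ − ω×Iω)/I = (0.1857, 1.3750, -1.4250)
ω + α·dt = (-0.9851, 0.9100, -1.6140)
Hamilton product q⊗(0,ω) = (1.0606605, 0.1414214, -1.2727926, 1.0606605)
q + ½dt·q⊗(0,ω), renormalized = (-0.6626, 0.0056, -0.0508, 0.7472)

ω' = (-0.9851, 0.9100, -1.6140)
q' = (-0.6626, 0.0056, -0.0508, 0.7472)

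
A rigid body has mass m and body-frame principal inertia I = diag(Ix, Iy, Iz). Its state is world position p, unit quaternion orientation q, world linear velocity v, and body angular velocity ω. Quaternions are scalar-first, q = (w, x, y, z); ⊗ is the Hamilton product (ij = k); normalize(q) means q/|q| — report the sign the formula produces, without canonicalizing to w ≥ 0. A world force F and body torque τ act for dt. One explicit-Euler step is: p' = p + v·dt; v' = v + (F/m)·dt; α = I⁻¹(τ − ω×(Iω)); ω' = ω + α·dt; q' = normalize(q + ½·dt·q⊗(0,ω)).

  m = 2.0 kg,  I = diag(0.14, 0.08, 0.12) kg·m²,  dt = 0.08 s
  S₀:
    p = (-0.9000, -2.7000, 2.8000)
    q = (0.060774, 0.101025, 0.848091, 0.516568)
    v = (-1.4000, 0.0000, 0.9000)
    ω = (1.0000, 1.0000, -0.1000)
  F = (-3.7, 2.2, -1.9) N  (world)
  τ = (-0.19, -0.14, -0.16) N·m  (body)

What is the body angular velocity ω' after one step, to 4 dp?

ω' = (0.8937, 0.8620, -0.1667)

precession coupling ω×(Iω) = (-0.0040, -0.0020, -0.0600)
(τ − ω×Iω)/I = (-1.3286, -1.7250, -0.8333)
ω' = ω + α·dt = (0.8937, 0.8620, -0.1667)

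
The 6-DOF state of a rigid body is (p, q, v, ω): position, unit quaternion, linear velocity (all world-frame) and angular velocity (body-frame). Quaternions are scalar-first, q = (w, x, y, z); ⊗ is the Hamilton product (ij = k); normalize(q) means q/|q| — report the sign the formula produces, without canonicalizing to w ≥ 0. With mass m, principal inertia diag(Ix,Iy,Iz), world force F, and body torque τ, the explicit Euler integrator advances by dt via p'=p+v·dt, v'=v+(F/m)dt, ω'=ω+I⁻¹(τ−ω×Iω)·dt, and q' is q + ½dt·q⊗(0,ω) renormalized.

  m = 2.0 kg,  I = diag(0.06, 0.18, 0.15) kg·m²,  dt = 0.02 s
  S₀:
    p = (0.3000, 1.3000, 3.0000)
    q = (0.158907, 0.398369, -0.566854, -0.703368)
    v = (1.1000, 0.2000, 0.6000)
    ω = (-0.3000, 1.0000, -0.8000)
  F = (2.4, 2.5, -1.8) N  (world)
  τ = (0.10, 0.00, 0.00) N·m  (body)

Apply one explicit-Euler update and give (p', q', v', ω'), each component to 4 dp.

p' = (0.3220, 1.3040, 3.0120)
q' = (0.1601, 0.4094, -0.5599, -0.7023)
v' = (1.1240, 0.2250, 0.5820)
ω' = (-0.2747, 1.0024, -0.7952)

p + v·dt = (0.3220, 1.3040, 3.0120)
v + (F/m)dt = (1.1240, 0.2250, 0.5820)
(τ − ω×Iω)/I = (1.2667, 0.1200, 0.2400)
ω' = ω + α·dt = (-0.2747, 1.0024, -0.7952)
2q̇ = q⊗(0,ω) = (0.1236703, 1.1091791, 0.6886126, 0.1011872)
q' = normalize(q + ½dt·q⊗(0,ω)) = (0.1601, 0.4094, -0.5599, -0.7023)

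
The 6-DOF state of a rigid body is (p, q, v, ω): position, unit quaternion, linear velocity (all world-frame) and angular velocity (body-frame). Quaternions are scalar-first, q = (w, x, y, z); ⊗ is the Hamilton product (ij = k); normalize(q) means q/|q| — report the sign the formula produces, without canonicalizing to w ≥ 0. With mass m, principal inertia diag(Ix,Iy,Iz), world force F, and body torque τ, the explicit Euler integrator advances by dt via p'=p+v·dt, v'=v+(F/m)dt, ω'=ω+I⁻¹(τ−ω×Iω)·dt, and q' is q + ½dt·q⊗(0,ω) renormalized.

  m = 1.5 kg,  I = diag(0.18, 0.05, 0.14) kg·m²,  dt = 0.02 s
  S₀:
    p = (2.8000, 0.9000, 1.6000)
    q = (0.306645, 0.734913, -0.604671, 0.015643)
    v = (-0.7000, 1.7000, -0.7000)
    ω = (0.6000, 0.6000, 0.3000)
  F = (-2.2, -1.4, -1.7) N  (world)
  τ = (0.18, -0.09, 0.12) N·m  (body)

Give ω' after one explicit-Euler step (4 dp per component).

gyro term ω×Iω = (0.0162, 0.0072, -0.0468)
α = I⁻¹(τ − ω×Iω) = (0.9100, -1.9440, 1.1914)
ω' = ω + α·dt = (0.6182, 0.5611, 0.3238)

ω' = (0.6182, 0.5611, 0.3238)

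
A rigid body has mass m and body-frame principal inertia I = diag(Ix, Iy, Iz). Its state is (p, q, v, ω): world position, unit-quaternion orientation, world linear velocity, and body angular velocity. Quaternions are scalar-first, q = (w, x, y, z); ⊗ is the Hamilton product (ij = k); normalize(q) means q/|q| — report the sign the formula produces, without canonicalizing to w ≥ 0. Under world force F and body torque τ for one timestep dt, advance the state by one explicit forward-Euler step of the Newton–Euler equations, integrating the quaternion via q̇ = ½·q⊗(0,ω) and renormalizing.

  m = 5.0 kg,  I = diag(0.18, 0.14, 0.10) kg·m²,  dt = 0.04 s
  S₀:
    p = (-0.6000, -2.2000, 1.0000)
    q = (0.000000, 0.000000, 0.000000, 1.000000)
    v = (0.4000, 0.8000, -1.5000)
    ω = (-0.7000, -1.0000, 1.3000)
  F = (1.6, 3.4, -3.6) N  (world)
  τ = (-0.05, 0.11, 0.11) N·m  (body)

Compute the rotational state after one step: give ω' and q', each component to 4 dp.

ω' = (-0.7227, -0.9478, 1.3552)
q' = (-0.0260, 0.0200, -0.0140, 0.9994)

gyro term ω×Iω = (0.0520, -0.0728, -0.0280)
α = I⁻¹(τ − ω×Iω) = (-0.5667, 1.3057, 1.3800)
ω' = ω + α·dt = (-0.7227, -0.9478, 1.3552)
q⊗(0,ω) = (-1.3000000, 1.0000000, -0.7000000, 0.0000000)
q' = normalize(q + ½dt·q⊗(0,ω)) = (-0.0260, 0.0200, -0.0140, 0.9994)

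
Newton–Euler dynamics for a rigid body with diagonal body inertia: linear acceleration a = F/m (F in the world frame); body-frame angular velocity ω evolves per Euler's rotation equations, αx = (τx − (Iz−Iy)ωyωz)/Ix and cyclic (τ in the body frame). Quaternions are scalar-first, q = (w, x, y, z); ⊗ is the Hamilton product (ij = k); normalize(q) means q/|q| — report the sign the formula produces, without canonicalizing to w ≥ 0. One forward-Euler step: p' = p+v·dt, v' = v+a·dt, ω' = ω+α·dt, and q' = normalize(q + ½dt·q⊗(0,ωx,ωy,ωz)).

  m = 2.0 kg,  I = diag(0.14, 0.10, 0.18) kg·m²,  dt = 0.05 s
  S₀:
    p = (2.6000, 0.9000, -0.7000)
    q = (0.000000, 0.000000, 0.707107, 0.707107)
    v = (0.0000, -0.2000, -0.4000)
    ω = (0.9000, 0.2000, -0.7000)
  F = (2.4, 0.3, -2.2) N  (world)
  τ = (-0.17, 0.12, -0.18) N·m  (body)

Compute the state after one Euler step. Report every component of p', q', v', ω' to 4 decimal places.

p' = (2.6000, 0.8900, -0.7200)
q' = (0.0088, -0.0159, 0.7227, 0.6909)
v' = (0.0600, -0.1925, -0.4550)
ω' = (0.8433, 0.2474, -0.7480)

a = (1.2000, 0.1500, -1.1000)
new position p' = (2.6000, 0.8900, -0.7200)
v + (F/m)dt = (0.0600, -0.1925, -0.4550)
ω×(Iω) gyroscopic = (-0.0112, 0.0252, -0.0072)
α = I⁻¹(τ − ω×Iω) = (-1.1343, 0.9480, -0.9600)
ω' = ω + α·dt = (0.8433, 0.2474, -0.7480)
Hamilton product q⊗(0,ω) = (0.3535535, -0.6363963, 0.6363963, -0.6363963)
q' = normalize(q + ½dt·q⊗(0,ω)) = (0.0088, -0.0159, 0.7227, 0.6909)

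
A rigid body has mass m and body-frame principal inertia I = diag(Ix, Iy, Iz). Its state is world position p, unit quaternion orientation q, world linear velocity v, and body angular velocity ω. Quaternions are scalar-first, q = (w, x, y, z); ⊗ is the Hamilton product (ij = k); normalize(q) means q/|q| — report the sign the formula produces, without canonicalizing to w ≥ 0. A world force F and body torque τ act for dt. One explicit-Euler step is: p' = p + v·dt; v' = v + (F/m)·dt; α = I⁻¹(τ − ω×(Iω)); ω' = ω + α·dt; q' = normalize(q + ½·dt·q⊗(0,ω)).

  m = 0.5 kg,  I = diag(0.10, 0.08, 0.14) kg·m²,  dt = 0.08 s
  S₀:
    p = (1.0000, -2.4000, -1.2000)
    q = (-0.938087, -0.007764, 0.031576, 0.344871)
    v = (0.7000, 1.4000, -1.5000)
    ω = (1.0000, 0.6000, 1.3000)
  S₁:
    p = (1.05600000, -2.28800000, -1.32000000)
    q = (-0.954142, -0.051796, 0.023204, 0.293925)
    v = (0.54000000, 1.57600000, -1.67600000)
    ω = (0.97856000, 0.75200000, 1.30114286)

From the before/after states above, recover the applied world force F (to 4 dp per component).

F = (-1.0000, 1.1000, -1.1000)

v₁ − v₀ = (-0.16000000, 0.17600000, -0.17600000)
F = m·Δv/dt = (-1.0000, 1.1000, -1.1000)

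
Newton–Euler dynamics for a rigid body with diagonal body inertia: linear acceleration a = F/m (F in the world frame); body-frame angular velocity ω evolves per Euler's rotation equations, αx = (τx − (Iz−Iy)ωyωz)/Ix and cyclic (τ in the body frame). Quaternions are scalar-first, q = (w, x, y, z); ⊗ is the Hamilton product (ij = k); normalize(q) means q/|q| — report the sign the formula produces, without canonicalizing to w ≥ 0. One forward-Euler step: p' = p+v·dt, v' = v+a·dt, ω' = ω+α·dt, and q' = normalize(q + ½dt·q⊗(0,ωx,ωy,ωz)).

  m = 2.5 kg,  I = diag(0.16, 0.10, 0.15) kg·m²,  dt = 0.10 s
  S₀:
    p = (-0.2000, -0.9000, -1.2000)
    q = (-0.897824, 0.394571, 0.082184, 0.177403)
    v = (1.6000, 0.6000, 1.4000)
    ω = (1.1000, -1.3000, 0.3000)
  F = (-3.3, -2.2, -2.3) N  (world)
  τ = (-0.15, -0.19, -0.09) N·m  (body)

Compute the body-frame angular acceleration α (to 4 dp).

precession coupling ω×(Iω) = (-0.0195, 0.0033, 0.0858)
α = I⁻¹(τ − ω×Iω) = (-0.8156, -1.9330, -1.1720)

α = (-0.8156, -1.9330, -1.1720)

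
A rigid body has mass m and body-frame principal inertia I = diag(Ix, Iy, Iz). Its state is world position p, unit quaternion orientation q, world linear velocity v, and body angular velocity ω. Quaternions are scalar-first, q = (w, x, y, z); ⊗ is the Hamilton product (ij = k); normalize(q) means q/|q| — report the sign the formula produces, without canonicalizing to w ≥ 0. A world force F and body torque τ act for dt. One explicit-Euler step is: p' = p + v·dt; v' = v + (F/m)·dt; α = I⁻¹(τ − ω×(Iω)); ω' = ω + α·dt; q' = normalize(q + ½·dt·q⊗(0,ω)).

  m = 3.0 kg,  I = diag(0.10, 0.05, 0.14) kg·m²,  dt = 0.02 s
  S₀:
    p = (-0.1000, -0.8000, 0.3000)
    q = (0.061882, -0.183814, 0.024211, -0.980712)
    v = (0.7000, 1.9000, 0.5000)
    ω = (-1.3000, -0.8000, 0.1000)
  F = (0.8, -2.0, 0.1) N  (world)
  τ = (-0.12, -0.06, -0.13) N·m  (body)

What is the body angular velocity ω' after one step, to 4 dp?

ω' = (-1.3226, -0.8261, 0.0889)

(τ − ω×Iω)/I = (-1.1280, -1.3040, -0.5571)
ω' = ω + α·dt = (-1.3226, -0.8261, 0.0889)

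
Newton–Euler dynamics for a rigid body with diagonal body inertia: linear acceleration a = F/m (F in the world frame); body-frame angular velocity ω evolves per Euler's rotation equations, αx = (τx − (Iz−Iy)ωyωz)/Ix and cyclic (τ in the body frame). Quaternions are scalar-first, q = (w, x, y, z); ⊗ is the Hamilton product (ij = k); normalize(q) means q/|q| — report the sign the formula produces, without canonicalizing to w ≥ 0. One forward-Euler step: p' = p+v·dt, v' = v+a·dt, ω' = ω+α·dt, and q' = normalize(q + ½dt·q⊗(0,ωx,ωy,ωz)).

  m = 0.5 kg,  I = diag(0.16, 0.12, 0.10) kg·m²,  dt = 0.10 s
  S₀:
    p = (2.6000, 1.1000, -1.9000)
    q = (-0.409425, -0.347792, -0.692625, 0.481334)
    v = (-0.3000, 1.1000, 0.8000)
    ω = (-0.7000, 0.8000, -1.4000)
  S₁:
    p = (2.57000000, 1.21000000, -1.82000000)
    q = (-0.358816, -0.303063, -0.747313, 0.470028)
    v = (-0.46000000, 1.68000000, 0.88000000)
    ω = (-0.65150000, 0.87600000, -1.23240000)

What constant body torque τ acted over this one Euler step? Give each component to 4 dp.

τ = (0.1000, 0.1500, 0.1900)

ω₁ − ω₀ = (0.04850000, 0.07600000, 0.16760000)
applied torque τ = (0.1000, 0.1500, 0.1900)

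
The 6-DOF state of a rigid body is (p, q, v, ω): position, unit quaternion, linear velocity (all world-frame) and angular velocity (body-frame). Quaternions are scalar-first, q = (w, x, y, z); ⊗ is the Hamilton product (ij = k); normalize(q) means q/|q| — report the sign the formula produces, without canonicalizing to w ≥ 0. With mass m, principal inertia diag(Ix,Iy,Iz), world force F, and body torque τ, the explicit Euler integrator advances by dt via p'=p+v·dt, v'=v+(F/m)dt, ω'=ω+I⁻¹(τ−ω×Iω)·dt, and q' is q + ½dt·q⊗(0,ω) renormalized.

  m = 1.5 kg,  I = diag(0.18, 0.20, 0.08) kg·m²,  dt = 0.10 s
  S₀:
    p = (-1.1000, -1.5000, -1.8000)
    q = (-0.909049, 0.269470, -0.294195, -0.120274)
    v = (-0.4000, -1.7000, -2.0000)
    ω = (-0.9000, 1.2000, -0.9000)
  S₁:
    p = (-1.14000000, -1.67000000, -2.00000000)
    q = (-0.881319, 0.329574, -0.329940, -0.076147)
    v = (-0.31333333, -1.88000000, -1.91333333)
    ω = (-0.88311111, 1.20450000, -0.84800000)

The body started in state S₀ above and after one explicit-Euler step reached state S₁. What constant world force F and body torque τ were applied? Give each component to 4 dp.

Δω = ω₁−ω₀ = (0.01688889, 0.00450000, 0.05200000)
ω₀×(Iω₀) = (0.1296, 0.0810, -0.0216)
applied torque τ = (0.1600, 0.0900, 0.0200)
Δv = v₁−v₀ = (0.08666667, -0.18000000, 0.08666667)
applied force F = (1.3000, -2.7000, 1.3000)

F = (1.3000, -2.7000, 1.3000)
τ = (0.1600, 0.0900, 0.0200)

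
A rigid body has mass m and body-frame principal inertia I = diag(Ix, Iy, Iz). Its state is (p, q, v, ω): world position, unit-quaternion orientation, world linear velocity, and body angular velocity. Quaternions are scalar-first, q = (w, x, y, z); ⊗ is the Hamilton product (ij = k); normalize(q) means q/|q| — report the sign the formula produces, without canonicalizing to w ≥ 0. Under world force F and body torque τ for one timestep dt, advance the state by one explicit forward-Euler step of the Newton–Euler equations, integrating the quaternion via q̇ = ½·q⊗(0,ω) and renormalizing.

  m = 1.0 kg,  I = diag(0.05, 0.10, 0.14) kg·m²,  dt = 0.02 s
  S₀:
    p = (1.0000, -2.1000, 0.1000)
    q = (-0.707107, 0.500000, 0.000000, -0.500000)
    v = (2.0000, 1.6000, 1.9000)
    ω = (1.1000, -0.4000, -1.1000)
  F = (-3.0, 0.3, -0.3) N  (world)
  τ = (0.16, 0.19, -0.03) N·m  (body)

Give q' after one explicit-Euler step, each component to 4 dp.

Hamilton product q⊗(0,ω) = (-1.1000000, -0.9778177, 0.2828428, 0.5778177)
updated quaternion q' = (-0.7180, 0.4902, 0.0028, -0.4942)

q' = (-0.7180, 0.4902, 0.0028, -0.4942)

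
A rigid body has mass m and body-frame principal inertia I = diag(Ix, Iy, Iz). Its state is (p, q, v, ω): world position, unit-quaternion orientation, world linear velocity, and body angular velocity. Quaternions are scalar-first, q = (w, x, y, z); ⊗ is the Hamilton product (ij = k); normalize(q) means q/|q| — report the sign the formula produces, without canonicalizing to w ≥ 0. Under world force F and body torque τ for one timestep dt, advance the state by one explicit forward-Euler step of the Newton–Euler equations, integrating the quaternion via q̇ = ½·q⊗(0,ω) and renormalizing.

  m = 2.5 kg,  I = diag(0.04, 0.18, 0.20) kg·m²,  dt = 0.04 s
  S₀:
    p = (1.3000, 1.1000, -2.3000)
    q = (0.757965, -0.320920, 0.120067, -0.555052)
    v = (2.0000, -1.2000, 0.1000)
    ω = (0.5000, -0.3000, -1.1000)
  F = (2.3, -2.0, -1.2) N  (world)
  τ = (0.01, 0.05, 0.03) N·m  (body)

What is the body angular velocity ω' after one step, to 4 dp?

ω' = (0.5034, -0.3084, -1.0898)

α = I⁻¹(τ − ω×Iω) = (0.0850, -0.2111, 0.2550)
ω' = ω + α·dt = (0.5034, -0.3084, -1.0898)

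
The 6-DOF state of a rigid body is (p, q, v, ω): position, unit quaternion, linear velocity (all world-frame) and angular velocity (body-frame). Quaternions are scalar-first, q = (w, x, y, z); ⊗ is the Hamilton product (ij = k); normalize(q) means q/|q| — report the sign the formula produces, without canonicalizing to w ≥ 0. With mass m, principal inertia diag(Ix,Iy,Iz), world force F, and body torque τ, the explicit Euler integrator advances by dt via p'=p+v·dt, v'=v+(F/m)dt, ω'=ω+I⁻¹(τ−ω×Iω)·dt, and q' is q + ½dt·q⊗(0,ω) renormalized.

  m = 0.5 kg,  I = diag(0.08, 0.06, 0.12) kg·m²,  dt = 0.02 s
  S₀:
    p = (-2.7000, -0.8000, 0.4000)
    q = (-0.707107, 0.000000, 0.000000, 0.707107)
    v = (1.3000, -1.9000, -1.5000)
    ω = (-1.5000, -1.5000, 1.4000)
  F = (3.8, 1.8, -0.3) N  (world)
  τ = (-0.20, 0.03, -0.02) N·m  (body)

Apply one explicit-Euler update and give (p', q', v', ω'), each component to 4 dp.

p' = (-2.6740, -0.8380, 0.3700)
q' = (-0.7168, 0.0212, 0.0000, 0.6970)
v' = (1.4520, -1.8280, -1.5120)
ω' = (-1.5185, -1.5180, 1.4042)

linear accel F/m = (7.6000, 3.6000, -0.6000)
p' = p + v·dt = (-2.6740, -0.8380, 0.3700)
new velocity v' = (1.4520, -1.8280, -1.5120)
gyro term ω×Iω = (-0.1260, 0.0840, -0.0450)
(τ − ω×Iω)/I = (-0.9250, -0.9000, 0.2083)
new body rate ω' = (-1.5185, -1.5180, 1.4042)
q⊗(0,ω) = (-0.9899498, 2.1213210, 0.0000000, -0.9899498)
updated quaternion q' = (-0.7168, 0.0212, 0.0000, 0.6970)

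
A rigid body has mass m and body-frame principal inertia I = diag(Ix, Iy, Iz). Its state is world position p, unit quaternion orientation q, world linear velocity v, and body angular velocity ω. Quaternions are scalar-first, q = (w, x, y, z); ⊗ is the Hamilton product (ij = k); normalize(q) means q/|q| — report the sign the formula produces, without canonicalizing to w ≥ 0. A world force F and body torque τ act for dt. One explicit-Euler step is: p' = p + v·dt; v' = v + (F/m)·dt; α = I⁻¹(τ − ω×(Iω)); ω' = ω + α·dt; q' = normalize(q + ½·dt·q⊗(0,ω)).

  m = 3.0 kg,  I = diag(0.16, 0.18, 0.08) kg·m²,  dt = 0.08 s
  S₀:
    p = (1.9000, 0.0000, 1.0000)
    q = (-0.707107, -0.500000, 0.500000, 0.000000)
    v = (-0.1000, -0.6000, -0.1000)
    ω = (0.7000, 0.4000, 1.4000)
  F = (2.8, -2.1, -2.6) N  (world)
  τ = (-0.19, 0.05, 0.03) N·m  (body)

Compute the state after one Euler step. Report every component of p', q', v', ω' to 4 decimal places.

p' = (1.8920, -0.0480, 0.9920)
q' = (-0.6996, -0.4908, 0.5156, -0.0615)
v' = (-0.0253, -0.6560, -0.1693)
ω' = (0.6330, 0.3874, 1.4244)

α = I⁻¹(τ − ω×Iω) = (-0.8375, -0.1578, 0.3050)
ω' = ω + α·dt = (0.6330, 0.3874, 1.4244)
2q̇ = q⊗(0,ω) = (0.1500000, 0.2050251, 0.4171572, -1.5399498)
q + ½dt·q⊗(0,ω), renormalized = (-0.6996, -0.4908, 0.5156, -0.0615)
a = F/m = (0.9333, -0.7000, -0.8667)
new position p' = (1.8920, -0.0480, 0.9920)
new velocity v' = (-0.0253, -0.6560, -0.1693)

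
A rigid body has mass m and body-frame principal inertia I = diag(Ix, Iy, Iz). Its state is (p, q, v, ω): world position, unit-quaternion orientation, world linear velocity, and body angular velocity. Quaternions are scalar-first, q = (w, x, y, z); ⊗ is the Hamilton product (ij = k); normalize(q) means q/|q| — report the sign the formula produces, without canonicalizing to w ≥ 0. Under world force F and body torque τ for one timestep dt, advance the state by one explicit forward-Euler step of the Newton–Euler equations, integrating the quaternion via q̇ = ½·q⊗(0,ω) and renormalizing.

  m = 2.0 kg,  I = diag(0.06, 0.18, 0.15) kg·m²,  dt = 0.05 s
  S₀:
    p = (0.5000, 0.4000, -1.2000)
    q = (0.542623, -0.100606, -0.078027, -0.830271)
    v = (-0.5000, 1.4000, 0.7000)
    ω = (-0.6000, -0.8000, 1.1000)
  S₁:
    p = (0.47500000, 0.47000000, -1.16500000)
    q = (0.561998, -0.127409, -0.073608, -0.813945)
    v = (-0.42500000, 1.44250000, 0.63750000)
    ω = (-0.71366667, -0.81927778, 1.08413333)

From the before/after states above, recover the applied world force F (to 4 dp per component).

F = (3.0000, 1.7000, -2.5000)

velocity change Δv = (0.07500000, 0.04250000, -0.06250000)
F = m·Δv/dt = (3.0000, 1.7000, -2.5000)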